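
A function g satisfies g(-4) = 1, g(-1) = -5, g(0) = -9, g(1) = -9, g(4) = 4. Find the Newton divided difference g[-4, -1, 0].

g[-4,-1] = (-5 - 1) / (-1 - (-4)) = -2
g[-1,0] = (-9 - (-5)) / (0 - (-1)) = -4
g[-4,-1,0] = (-4 - (-2)) / (0 - (-4)) = -1/2

-1/2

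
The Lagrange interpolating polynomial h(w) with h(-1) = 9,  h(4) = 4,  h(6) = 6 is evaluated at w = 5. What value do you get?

33/7

Evaluate each Lagrange basis at w = 5:
L_0(5) = (1)·(-1)/[(-5)·(-7)] = -1/35
L_1(5) = (6)·(-1)/[(5)·(-2)] = 3/5
L_2(5) = (6)·(1)/[(7)·(2)] = 3/7
Sum: 9·(-1/35) + 4·(3/5) + 6·(3/7) = 33/7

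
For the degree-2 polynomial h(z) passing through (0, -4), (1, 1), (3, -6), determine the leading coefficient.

-17/6

Build the Lagrange basis polynomials:
L_0(z) = (z - 1)(z - 3) / [3] = (1/3)z^2 - (4/3)z + 1
L_1(z) = z(z - 3) / [-2] = -(1/2)z^2 + (3/2)z
L_2(z) = z(z - 1) / [6] = (1/6)z^2 - (1/6)z
h(z) = (-4)·L_0 + 1·L_1 + (-6)·L_2
Only the coefficient of z^2 is needed; take it from each L_i and combine:
(-4)·(1/3) + 1·(-1/2) + (-6)·(1/6) = -17/6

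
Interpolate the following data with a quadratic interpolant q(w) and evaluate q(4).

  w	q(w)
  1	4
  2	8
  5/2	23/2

L_0(4) = (2)·(3/2)/[(-1)·(-3/2)] = 2
L_1(4) = (3)·(3/2)/[(1)·(-1/2)] = -9
L_2(4) = (3)·(2)/[(3/2)·(1/2)] = 8
Sum: 4·(2) + 8·(-9) + 23/2·(8) = 28

28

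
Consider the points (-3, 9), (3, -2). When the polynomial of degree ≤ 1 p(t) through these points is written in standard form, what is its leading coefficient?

Build the Lagrange basis polynomials:
L_0(t) = (t - 3) / [-6] = -(1/6)t + 1/2
L_1(t) = (t + 3) / [6] = (1/6)t + 1/2
p(t) = 9·L_0 + (-2)·L_1
Only the coefficient of t is needed; take it from each L_i and combine:
9·(-1/6) + (-2)·(1/6) = -11/6

-11/6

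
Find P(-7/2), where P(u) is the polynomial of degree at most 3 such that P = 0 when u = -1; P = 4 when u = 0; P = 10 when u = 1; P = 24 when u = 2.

Using Newton's divided-difference form:
P[-1,0] = (4 - 0) / (0 - (-1)) = 4
P[0,1] = (10 - 4) / (1 - 0) = 6
P[1,2] = (24 - 10) / (2 - 1) = 14
P[-1,0,1] = (6 - 4) / (1 - (-1)) = 1
P[0,1,2] = (14 - 6) / (2 - 0) = 4
P[-1,0,1,2] = (4 - 1) / (2 - (-1)) = 1
P(-7/2) = 0 + 4·(-5/2) + 1·(-5/2)·(-7/2) + 1·(-5/2)·(-7/2)·(-9/2) = -325/8

-325/8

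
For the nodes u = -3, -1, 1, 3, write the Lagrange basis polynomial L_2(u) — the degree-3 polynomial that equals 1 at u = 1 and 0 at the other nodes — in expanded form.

L_2(u) = -(1/16)u^3 - (1/16)u^2 + (9/16)u + 9/16

L_2(u) = (u + 3)(u + 1)(u - 3) / [(4)·(2)·(-2)]
       = (u^3 + u^2 - 9u - 9) / (-16)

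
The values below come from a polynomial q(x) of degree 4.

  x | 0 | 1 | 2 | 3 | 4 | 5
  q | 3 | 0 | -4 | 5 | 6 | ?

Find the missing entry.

-57

The 5 known values determine q uniquely (degree ≤ 4).
Evaluate each Lagrange basis at x = 5:
L_0(5) = (4)·(3)·(2)·(1)/[(-1)·(-2)·(-3)·(-4)] = 1
L_1(5) = (5)·(3)·(2)·(1)/[(1)·(-1)·(-2)·(-3)] = -5
L_2(5) = (5)·(4)·(2)·(1)/[(2)·(1)·(-1)·(-2)] = 10
L_3(5) = (5)·(4)·(3)·(1)/[(3)·(2)·(1)·(-1)] = -10
L_4(5) = (5)·(4)·(3)·(2)/[(4)·(3)·(2)·(1)] = 5
Sum: 3·(1) + 0 + (-4)·(10) + 5·(-10) + 6·(5) = -57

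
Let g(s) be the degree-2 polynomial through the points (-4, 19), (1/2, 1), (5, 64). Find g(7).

118

Using Newton's divided-difference form:
g[-4,1/2] = (1 - 19) / (1/2 - (-4)) = -4
g[1/2,5] = (64 - 1) / (5 - 1/2) = 14
g[-4,1/2,5] = (14 - (-4)) / (5 - (-4)) = 2
g(7) = 19 + (-4)·(11) + 2·(11)·(13/2) = 118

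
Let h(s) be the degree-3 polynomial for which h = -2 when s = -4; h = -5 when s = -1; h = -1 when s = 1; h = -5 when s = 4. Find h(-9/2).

1031/960

Using Newton's divided-difference form:
h[-4,-1] = (-5 - (-2)) / (-1 - (-4)) = -1
h[-1,1] = (-1 - (-5)) / (1 - (-1)) = 2
h[1,4] = (-5 - (-1)) / (4 - 1) = -4/3
h[-4,-1,1] = (2 - (-1)) / (1 - (-4)) = 3/5
h[-1,1,4] = (-4/3 - 2) / (4 - (-1)) = -2/3
h[-4,-1,1,4] = (-2/3 - 3/5) / (4 - (-4)) = -19/120
h(-9/2) = -2 + (-1)·(-1/2) + (3/5)·(-1/2)·(-7/2) + (-19/120)·(-1/2)·(-7/2)·(-11/2) = 1031/960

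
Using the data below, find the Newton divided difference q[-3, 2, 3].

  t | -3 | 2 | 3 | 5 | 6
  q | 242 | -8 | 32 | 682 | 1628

q[-3,2] = (-8 - 242) / (2 - (-3)) = -50
q[2,3] = (32 - (-8)) / (3 - 2) = 40
q[-3,2,3] = (40 - (-50)) / (3 - (-3)) = 15

15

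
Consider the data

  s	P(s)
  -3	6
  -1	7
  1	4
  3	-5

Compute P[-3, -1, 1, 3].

-1/24

P[-3,-1] = (7 - 6) / (-1 - (-3)) = 1/2
P[-1,1] = (4 - 7) / (1 - (-1)) = -3/2
P[1,3] = (-5 - 4) / (3 - 1) = -9/2
P[-3,-1,1] = (-3/2 - 1/2) / (1 - (-3)) = -1/2
P[-1,1,3] = (-9/2 - (-3/2)) / (3 - (-1)) = -3/4
P[-3,-1,1,3] = (-3/4 - (-1/2)) / (3 - (-3)) = -1/24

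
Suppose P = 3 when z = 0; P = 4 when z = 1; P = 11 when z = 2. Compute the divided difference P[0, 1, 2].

3

P[0,1] = (4 - 3) / (1 - 0) = 1
P[1,2] = (11 - 4) / (2 - 1) = 7
P[0,1,2] = (7 - 1) / (2 - 0) = 3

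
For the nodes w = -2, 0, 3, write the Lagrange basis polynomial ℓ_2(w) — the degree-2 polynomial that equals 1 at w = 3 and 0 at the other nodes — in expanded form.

ℓ_2(w) = (1/15)w^2 + (2/15)w

ℓ_2(w) = (w + 2)w / [(5)·(3)]
       = (w^2 + 2w) / (15)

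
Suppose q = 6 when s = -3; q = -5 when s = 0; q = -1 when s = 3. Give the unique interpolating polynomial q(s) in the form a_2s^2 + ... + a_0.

Newton's divided differences:
q[-3,0] = (-5 - 6) / (0 - (-3)) = -11/3
q[0,3] = (-1 - (-5)) / (3 - 0) = 4/3
q[-3,0,3] = (4/3 - (-11/3)) / (3 - (-3)) = 5/6
q(s) = 6 + (-11/3)·(s + 3) + (5/6)·(s + 3)s
Expanding: q(s) = (5/6)s^2 - (7/6)s - 5

q(s) = (5/6)s^2 - (7/6)s - 5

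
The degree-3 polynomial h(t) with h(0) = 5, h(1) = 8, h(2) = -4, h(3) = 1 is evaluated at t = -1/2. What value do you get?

Using Newton's divided-difference form:
h[0,1] = (8 - 5) / (1 - 0) = 3
h[1,2] = (-4 - 8) / (2 - 1) = -12
h[2,3] = (1 - (-4)) / (3 - 2) = 5
h[0,1,2] = (-12 - 3) / (2 - 0) = -15/2
h[1,2,3] = (5 - (-12)) / (3 - 1) = 17/2
h[0,1,2,3] = (17/2 - (-15/2)) / (3 - 0) = 16/3
h(-1/2) = 5 + 3·(-1/2) + (-15/2)·(-1/2)·(-3/2) + (16/3)·(-1/2)·(-3/2)·(-5/2) = -97/8

-97/8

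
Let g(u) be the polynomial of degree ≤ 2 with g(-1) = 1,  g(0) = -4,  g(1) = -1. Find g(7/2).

83/2

L_0(7/2) = (7/2)·(5/2)/[(-1)·(-2)] = 35/8
L_1(7/2) = (9/2)·(5/2)/[(1)·(-1)] = -45/4
L_2(7/2) = (9/2)·(7/2)/[(2)·(1)] = 63/8
Sum: 1·(35/8) + (-4)·(-45/4) + (-1)·(63/8) = 83/2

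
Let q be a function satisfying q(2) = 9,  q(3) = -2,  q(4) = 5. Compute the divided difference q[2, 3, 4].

9

q[2,3] = (-2 - 9) / (3 - 2) = -11
q[3,4] = (5 - (-2)) / (4 - 3) = 7
q[2,3,4] = (7 - (-11)) / (4 - 2) = 9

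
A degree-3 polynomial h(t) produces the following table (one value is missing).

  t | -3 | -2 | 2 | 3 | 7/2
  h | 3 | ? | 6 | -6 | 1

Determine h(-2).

The 4 known values determine h uniquely (degree ≤ 3).
Evaluate each Lagrange basis at t = -2:
L_0(-2) = (-4)·(-5)·(-11/2)/[(-5)·(-6)·(-13/2)] = 22/39
L_1(-2) = (1)·(-5)·(-11/2)/[(5)·(-1)·(-3/2)] = 11/3
L_2(-2) = (1)·(-4)·(-11/2)/[(6)·(1)·(-1/2)] = -22/3
L_3(-2) = (1)·(-4)·(-5)/[(13/2)·(3/2)·(1/2)] = 160/39
Sum: 3·(22/39) + 6·(11/3) + (-6)·(-22/3) + 1·(160/39) = 2800/39

2800/39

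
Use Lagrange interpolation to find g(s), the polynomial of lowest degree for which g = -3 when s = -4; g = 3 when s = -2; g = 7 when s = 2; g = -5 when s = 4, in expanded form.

Build the Lagrange basis polynomials:
L_0(s) = (s + 2)(s - 2)(s - 4) / [-96] = -(1/96)s^3 + (1/24)s^2 + (1/24)s - 1/6
L_1(s) = (s + 4)(s - 2)(s - 4) / [48] = (1/48)s^3 - (1/24)s^2 - (1/3)s + 2/3
L_2(s) = (s + 4)(s + 2)(s - 4) / [-48] = -(1/48)s^3 - (1/24)s^2 + (1/3)s + 2/3
L_3(s) = (s + 4)(s + 2)(s - 2) / [96] = (1/96)s^3 + (1/24)s^2 - (1/24)s - 1/6
g(s) = (-3)·L_0 + 3·L_1 + 7·L_2 + (-5)·L_3
  (-3)·L_0(s) = (1/32)s^3 - (1/8)s^2 - (1/8)s + 1/2
  3·L_1(s) = (1/16)s^3 - (1/8)s^2 - s + 2
  7·L_2(s) = -(7/48)s^3 - (7/24)s^2 + (7/3)s + 14/3
  (-5)·L_3(s) = -(5/96)s^3 - (5/24)s^2 + (5/24)s + 5/6
Adding term by term: -(5/48)s^3 - (3/4)s^2 + (17/12)s + 8

g(s) = -(5/48)s^3 - (3/4)s^2 + (17/12)s + 8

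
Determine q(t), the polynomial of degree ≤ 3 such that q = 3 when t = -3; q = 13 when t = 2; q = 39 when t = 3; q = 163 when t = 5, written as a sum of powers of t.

q(t) = t^3 + 2t^2 - 3t + 3

Build the Lagrange basis polynomials:
L_0(t) = (t - 2)(t - 3)(t - 5) / [-240] = -(1/240)t^3 + (1/24)t^2 - (31/240)t + 1/8
L_1(t) = (t + 3)(t - 3)(t - 5) / [15] = (1/15)t^3 - (1/3)t^2 - (3/5)t + 3
L_2(t) = (t + 3)(t - 2)(t - 5) / [-12] = -(1/12)t^3 + (1/3)t^2 + (11/12)t - 5/2
L_3(t) = (t + 3)(t - 2)(t - 3) / [48] = (1/48)t^3 - (1/24)t^2 - (3/16)t + 3/8
q(t) = 3·L_0 + 13·L_1 + 39·L_2 + 163·L_3
  3·L_0(t) = -(1/80)t^3 + (1/8)t^2 - (31/80)t + 3/8
  13·L_1(t) = (13/15)t^3 - (13/3)t^2 - (39/5)t + 39
  39·L_2(t) = -(13/4)t^3 + 13t^2 + (143/4)t - 195/2
  163·L_3(t) = (163/48)t^3 - (163/24)t^2 - (489/16)t + 489/8
Adding term by term: t^3 + 2t^2 - 3t + 3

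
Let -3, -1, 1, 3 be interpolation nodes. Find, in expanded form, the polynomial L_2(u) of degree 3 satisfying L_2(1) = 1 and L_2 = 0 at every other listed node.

L_2(u) = -(1/16)u^3 - (1/16)u^2 + (9/16)u + 9/16

L_2(u) = (u + 3)(u + 1)(u - 3) / [(4)·(2)·(-2)]
       = (u^3 + u^2 - 9u - 9) / (-16)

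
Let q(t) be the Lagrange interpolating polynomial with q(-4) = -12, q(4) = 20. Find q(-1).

L_0(-1) = (-5)/[(-8)] = 5/8
L_1(-1) = (3)/[(8)] = 3/8
Sum: (-12)·(5/8) + 20·(3/8) = 0

0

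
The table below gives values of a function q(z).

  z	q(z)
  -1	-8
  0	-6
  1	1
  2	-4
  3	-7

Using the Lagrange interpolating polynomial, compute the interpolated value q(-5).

1459

L_0(-5) = (-5)·(-6)·(-7)·(-8)/[(-1)·(-2)·(-3)·(-4)] = 70
L_1(-5) = (-4)·(-6)·(-7)·(-8)/[(1)·(-1)·(-2)·(-3)] = -224
L_2(-5) = (-4)·(-5)·(-7)·(-8)/[(2)·(1)·(-1)·(-2)] = 280
L_3(-5) = (-4)·(-5)·(-6)·(-8)/[(3)·(2)·(1)·(-1)] = -160
L_4(-5) = (-4)·(-5)·(-6)·(-7)/[(4)·(3)·(2)·(1)] = 35
Sum: (-8)·(70) + (-6)·(-224) + 1·(280) + (-4)·(-160) + (-7)·(35) = 1459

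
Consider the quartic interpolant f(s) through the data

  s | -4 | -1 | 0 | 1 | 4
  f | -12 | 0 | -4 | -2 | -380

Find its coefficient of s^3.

-3

Build the Lagrange basis polynomials:
L_0(s) = (s + 1)s(s - 1)(s - 4) / [480] = (1/480)s^4 - (1/120)s^3 - (1/480)s^2 + (1/120)s
L_1(s) = (s + 4)s(s - 1)(s - 4) / [-30] = -(1/30)s^4 + (1/30)s^3 + (8/15)s^2 - (8/15)s
L_2(s) = (s + 4)(s + 1)(s - 1)(s - 4) / [16] = (1/16)s^4 - (17/16)s^2 + 1
L_3(s) = (s + 4)(s + 1)s(s - 4) / [-30] = -(1/30)s^4 - (1/30)s^3 + (8/15)s^2 + (8/15)s
L_4(s) = (s + 4)(s + 1)s(s - 1) / [480] = (1/480)s^4 + (1/120)s^3 - (1/480)s^2 - (1/120)s
f(s) = (-12)·L_0 + 0·L_1 + (-4)·L_2 + (-2)·L_3 + (-380)·L_4
Only the coefficient of s^3 is needed; take it from each L_i and combine:
(-12)·(-1/120) + 0·(1/30) + (-4)·(0) + (-2)·(-1/30) + (-380)·(1/120) = -3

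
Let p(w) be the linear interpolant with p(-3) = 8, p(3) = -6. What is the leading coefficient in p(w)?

L_0(w) = (w - 3) / [-6] = -(1/6)w + 1/2
L_1(w) = (w + 3) / [6] = (1/6)w + 1/2
p(w) = 8·L_0 + (-6)·L_1
Only the coefficient of w is needed; take it from each L_i and combine:
8·(-1/6) + (-6)·(1/6) = -7/3

-7/3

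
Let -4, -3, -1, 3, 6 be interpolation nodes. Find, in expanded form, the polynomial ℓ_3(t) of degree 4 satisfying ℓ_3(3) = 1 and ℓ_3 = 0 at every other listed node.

ℓ_3(t) = (t + 4)(t + 3)(t + 1)(t - 6) / [(7)·(6)·(4)·(-3)]
       = (t^4 + 2t^3 - 29t^2 - 102t - 72) / (-504)

ℓ_3(t) = -(1/504)t^4 - (1/252)t^3 + (29/504)t^2 + (17/84)t + 1/7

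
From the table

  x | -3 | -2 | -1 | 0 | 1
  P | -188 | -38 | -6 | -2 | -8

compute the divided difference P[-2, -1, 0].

P[-2,-1] = (-6 - (-38)) / (-1 - (-2)) = 32
P[-1,0] = (-2 - (-6)) / (0 - (-1)) = 4
P[-2,-1,0] = (4 - 32) / (0 - (-2)) = -14

-14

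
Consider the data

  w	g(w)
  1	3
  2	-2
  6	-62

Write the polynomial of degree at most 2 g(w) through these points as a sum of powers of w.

Newton's divided differences:
g[1,2] = (-2 - 3) / (2 - 1) = -5
g[2,6] = (-62 - (-2)) / (6 - 2) = -15
g[1,2,6] = (-15 - (-5)) / (6 - 1) = -2
g(w) = 3 + (-5)·(w - 1) + (-2)·(w - 1)(w - 2)
Expanding: g(w) = -2w^2 + w + 4

g(w) = -2w^2 + w + 4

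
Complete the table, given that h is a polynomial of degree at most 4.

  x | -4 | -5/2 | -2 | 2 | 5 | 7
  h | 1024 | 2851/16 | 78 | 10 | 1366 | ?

The 5 known values determine h uniquely (degree ≤ 4).
Evaluate each Lagrange basis at x = 7:
L_0(7) = (19/2)·(9)·(5)·(2)/[(-3/2)·(-2)·(-6)·(-9)] = 95/18
L_1(7) = (11)·(9)·(5)·(2)/[(3/2)·(-1/2)·(-9/2)·(-15/2)] = -352/9
L_2(7) = (11)·(19/2)·(5)·(2)/[(2)·(1/2)·(-4)·(-7)] = 1045/28
L_3(7) = (11)·(19/2)·(9)·(2)/[(6)·(9/2)·(4)·(-3)] = -209/36
L_4(7) = (11)·(19/2)·(9)·(5)/[(9)·(15/2)·(7)·(3)] = 209/63
Sum: 1024·(95/18) + 2851/16·(-352/9) + 78·(1045/28) + 10·(-209/36) + 1366·(209/63) = 5820

5820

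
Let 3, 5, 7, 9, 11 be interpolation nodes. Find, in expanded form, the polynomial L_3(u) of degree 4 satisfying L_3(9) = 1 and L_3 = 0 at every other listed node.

L_3(u) = -(1/96)u^4 + (13/48)u^3 - (59/24)u^2 + (443/48)u - 385/32

L_3(u) = (u - 3)(u - 5)(u - 7)(u - 11) / [(6)·(4)·(2)·(-2)]
       = (u^4 - 26u^3 + 236u^2 - 886u + 1155) / (-96)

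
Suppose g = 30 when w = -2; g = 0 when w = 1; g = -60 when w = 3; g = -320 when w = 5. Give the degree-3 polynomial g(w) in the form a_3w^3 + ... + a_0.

Newton's divided differences:
g[-2,1] = (0 - 30) / (1 - (-2)) = -10
g[1,3] = (-60 - 0) / (3 - 1) = -30
g[3,5] = (-320 - (-60)) / (5 - 3) = -130
g[-2,1,3] = (-30 - (-10)) / (3 - (-2)) = -4
g[1,3,5] = (-130 - (-30)) / (5 - 1) = -25
g[-2,1,3,5] = (-25 - (-4)) / (5 - (-2)) = -3
g(w) = 30 + (-10)·(w + 2) + (-4)·(w + 2)(w - 1) + (-3)·(w + 2)(w - 1)(w - 3)
Expanding: g(w) = -3w^3 + 2w^2 + w

g(w) = -3w^3 + 2w^2 + w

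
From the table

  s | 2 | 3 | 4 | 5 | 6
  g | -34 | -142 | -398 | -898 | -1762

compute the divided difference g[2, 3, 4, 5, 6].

-1

g[2,3] = (-142 - (-34)) / (3 - 2) = -108
g[3,4] = (-398 - (-142)) / (4 - 3) = -256
g[4,5] = (-898 - (-398)) / (5 - 4) = -500
g[5,6] = (-1762 - (-898)) / (6 - 5) = -864
g[2,3,4] = (-256 - (-108)) / (4 - 2) = -74
g[3,4,5] = (-500 - (-256)) / (5 - 3) = -122
g[4,5,6] = (-864 - (-500)) / (6 - 4) = -182
g[2,3,4,5] = (-122 - (-74)) / (5 - 2) = -16
g[3,4,5,6] = (-182 - (-122)) / (6 - 3) = -20
g[2,3,4,5,6] = (-20 - (-16)) / (6 - 2) = -1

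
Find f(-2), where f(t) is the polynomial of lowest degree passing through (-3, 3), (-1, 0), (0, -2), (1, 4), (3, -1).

13/2

Evaluate each Lagrange basis at t = -2:
L_0(-2) = (-1)·(-2)·(-3)·(-5)/[(-2)·(-3)·(-4)·(-6)] = 5/24
L_1(-2) = (1)·(-2)·(-3)·(-5)/[(2)·(-1)·(-2)·(-4)] = 15/8
L_2(-2) = (1)·(-1)·(-3)·(-5)/[(3)·(1)·(-1)·(-3)] = -5/3
L_3(-2) = (1)·(-1)·(-2)·(-5)/[(4)·(2)·(1)·(-2)] = 5/8
L_4(-2) = (1)·(-1)·(-2)·(-3)/[(6)·(4)·(3)·(2)] = -1/24
Sum: 3·(5/24) + 0 + (-2)·(-5/3) + 4·(5/8) + (-1)·(-1/24) = 13/2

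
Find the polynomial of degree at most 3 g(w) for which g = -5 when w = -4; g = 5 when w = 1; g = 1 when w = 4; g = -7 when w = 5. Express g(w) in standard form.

g(w) = -(5/36)w^3 - (5/18)w^2 + (107/36)w + 22/9

Build the Lagrange basis polynomials:
L_0(w) = (w - 1)(w - 4)(w - 5) / [-360] = -(1/360)w^3 + (1/36)w^2 - (29/360)w + 1/18
L_1(w) = (w + 4)(w - 4)(w - 5) / [60] = (1/60)w^3 - (1/12)w^2 - (4/15)w + 4/3
L_2(w) = (w + 4)(w - 1)(w - 5) / [-24] = -(1/24)w^3 + (1/12)w^2 + (19/24)w - 5/6
L_3(w) = (w + 4)(w - 1)(w - 4) / [36] = (1/36)w^3 - (1/36)w^2 - (4/9)w + 4/9
g(w) = (-5)·L_0 + 5·L_1 + 1·L_2 + (-7)·L_3
  (-5)·L_0(w) = (1/72)w^3 - (5/36)w^2 + (29/72)w - 5/18
  5·L_1(w) = (1/12)w^3 - (5/12)w^2 - (4/3)w + 20/3
  1·L_2(w) = -(1/24)w^3 + (1/12)w^2 + (19/24)w - 5/6
  (-7)·L_3(w) = -(7/36)w^3 + (7/36)w^2 + (28/9)w - 28/9
Adding term by term: -(5/36)w^3 - (5/18)w^2 + (107/36)w + 22/9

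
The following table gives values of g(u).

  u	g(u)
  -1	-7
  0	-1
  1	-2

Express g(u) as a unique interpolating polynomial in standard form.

Build the Lagrange basis polynomials:
L_0(u) = u(u - 1) / [2] = (1/2)u^2 - (1/2)u
L_1(u) = (u + 1)(u - 1) / [-1] = -u^2 + 1
L_2(u) = (u + 1)u / [2] = (1/2)u^2 + (1/2)u
g(u) = (-7)·L_0 + (-1)·L_1 + (-2)·L_2
  (-7)·L_0(u) = -(7/2)u^2 + (7/2)u
  (-1)·L_1(u) = u^2 - 1
  (-2)·L_2(u) = -u^2 - u
Adding term by term: -(7/2)u^2 + (5/2)u - 1

g(u) = -(7/2)u^2 + (5/2)u - 1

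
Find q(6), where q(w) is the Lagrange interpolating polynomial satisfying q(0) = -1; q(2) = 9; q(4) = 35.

Evaluate each Lagrange basis at w = 6:
L_0(6) = (4)·(2)/[(-2)·(-4)] = 1
L_1(6) = (6)·(2)/[(2)·(-2)] = -3
L_2(6) = (6)·(4)/[(4)·(2)] = 3
Sum: (-1)·(1) + 9·(-3) + 35·(3) = 77

77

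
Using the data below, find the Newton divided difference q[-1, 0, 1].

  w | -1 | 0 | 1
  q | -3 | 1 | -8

q[-1,0] = (1 - (-3)) / (0 - (-1)) = 4
q[0,1] = (-8 - 1) / (1 - 0) = -9
q[-1,0,1] = (-9 - 4) / (1 - (-1)) = -13/2

-13/2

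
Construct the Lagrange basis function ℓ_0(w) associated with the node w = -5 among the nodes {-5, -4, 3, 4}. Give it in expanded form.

ℓ_0(w) = (w + 4)(w - 3)(w - 4) / [(-1)·(-8)·(-9)]
       = (w^3 - 3w^2 - 16w + 48) / (-72)

ℓ_0(w) = -(1/72)w^3 + (1/24)w^2 + (2/9)w - 2/3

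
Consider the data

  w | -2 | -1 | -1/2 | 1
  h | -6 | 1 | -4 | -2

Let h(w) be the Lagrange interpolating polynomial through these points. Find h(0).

-9

L_0(0) = (1)·(1/2)·(-1)/[(-1)·(-3/2)·(-3)] = 1/9
L_1(0) = (2)·(1/2)·(-1)/[(1)·(-1/2)·(-2)] = -1
L_2(0) = (2)·(1)·(-1)/[(3/2)·(1/2)·(-3/2)] = 16/9
L_3(0) = (2)·(1)·(1/2)/[(3)·(2)·(3/2)] = 1/9
Sum: (-6)·(1/9) + 1·(-1) + (-4)·(16/9) + (-2)·(1/9) = -9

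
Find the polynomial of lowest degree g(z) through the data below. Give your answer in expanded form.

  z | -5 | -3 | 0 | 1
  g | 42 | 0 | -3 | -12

Build the Lagrange basis polynomials:
L_0(z) = (z + 3)z(z - 1) / [-60] = -(1/60)z^3 - (1/30)z^2 + (1/20)z
L_1(z) = (z + 5)z(z - 1) / [24] = (1/24)z^3 + (1/6)z^2 - (5/24)z
L_2(z) = (z + 5)(z + 3)(z - 1) / [-15] = -(1/15)z^3 - (7/15)z^2 - (7/15)z + 1
L_3(z) = (z + 5)(z + 3)z / [24] = (1/24)z^3 + (1/3)z^2 + (5/8)z
g(z) = 42·L_0 + 0·L_1 + (-3)·L_2 + (-12)·L_3
  42·L_0(z) = -(7/10)z^3 - (7/5)z^2 + (21/10)z
  0·L_1(z) = 0
  (-3)·L_2(z) = (1/5)z^3 + (7/5)z^2 + (7/5)z - 3
  (-12)·L_3(z) = -(1/2)z^3 - 4z^2 - (15/2)z
Adding term by term: -z^3 - 4z^2 - 4z - 3

g(z) = -z^3 - 4z^2 - 4z - 3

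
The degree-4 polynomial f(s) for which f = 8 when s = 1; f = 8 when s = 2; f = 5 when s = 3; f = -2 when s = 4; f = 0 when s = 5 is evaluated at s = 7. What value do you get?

Evaluate each Lagrange basis at s = 7:
L_0(7) = (5)·(4)·(3)·(2)/[(-1)·(-2)·(-3)·(-4)] = 5
L_1(7) = (6)·(4)·(3)·(2)/[(1)·(-1)·(-2)·(-3)] = -24
L_2(7) = (6)·(5)·(3)·(2)/[(2)·(1)·(-1)·(-2)] = 45
L_3(7) = (6)·(5)·(4)·(2)/[(3)·(2)·(1)·(-1)] = -40
L_4(7) = (6)·(5)·(4)·(3)/[(4)·(3)·(2)·(1)] = 15
Sum: 8·(5) + 8·(-24) + 5·(45) + (-2)·(-40) + 0 = 153

153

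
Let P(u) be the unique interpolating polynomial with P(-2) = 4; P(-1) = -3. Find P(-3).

Evaluate each Lagrange basis at u = -3:
L_0(-3) = (-2)/[(-1)] = 2
L_1(-3) = (-1)/[(1)] = -1
Sum: 4·(2) + (-3)·(-1) = 11

11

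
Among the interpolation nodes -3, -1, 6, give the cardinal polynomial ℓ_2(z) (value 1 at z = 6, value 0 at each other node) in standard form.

ℓ_2(z) = (1/63)z^2 + (4/63)z + 1/21

ℓ_2(z) = (z + 3)(z + 1) / [(9)·(7)]
       = (z^2 + 4z + 3) / (63)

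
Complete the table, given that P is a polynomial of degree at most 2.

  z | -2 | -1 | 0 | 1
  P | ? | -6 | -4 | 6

0

The 3 known values determine P uniquely (degree ≤ 2).
L_0(-2) = (-2)·(-3)/[(-1)·(-2)] = 3
L_1(-2) = (-1)·(-3)/[(1)·(-1)] = -3
L_2(-2) = (-1)·(-2)/[(2)·(1)] = 1
Sum: (-6)·(3) + (-4)·(-3) + 6·(1) = 0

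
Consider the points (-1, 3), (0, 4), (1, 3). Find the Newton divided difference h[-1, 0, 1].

-1

h[-1,0] = (4 - 3) / (0 - (-1)) = 1
h[0,1] = (3 - 4) / (1 - 0) = -1
h[-1,0,1] = (-1 - 1) / (1 - (-1)) = -1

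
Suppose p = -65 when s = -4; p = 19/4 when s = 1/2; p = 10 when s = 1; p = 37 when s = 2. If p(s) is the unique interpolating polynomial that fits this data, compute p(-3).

-18

L_0(-3) = (-7/2)·(-4)·(-5)/[(-9/2)·(-5)·(-6)] = 14/27
L_1(-3) = (1)·(-4)·(-5)/[(9/2)·(-1/2)·(-3/2)] = 160/27
L_2(-3) = (1)·(-7/2)·(-5)/[(5)·(1/2)·(-1)] = -7
L_3(-3) = (1)·(-7/2)·(-4)/[(6)·(3/2)·(1)] = 14/9
Sum: (-65)·(14/27) + 19/4·(160/27) + 10·(-7) + 37·(14/9) = -18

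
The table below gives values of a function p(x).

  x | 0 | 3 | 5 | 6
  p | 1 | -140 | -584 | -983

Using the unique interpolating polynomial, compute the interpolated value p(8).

Evaluate each Lagrange basis at x = 8:
L_0(8) = (5)·(3)·(2)/[(-3)·(-5)·(-6)] = -1/3
L_1(8) = (8)·(3)·(2)/[(3)·(-2)·(-3)] = 8/3
L_2(8) = (8)·(5)·(2)/[(5)·(2)·(-1)] = -8
L_3(8) = (8)·(5)·(3)/[(6)·(3)·(1)] = 20/3
Sum: 1·(-1/3) + (-140)·(8/3) + (-584)·(-8) + (-983)·(20/3) = -2255

-2255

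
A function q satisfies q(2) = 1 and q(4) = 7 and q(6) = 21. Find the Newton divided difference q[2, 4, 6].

q[2,4] = (7 - 1) / (4 - 2) = 3
q[4,6] = (21 - 7) / (6 - 4) = 7
q[2,4,6] = (7 - 3) / (6 - 2) = 1

1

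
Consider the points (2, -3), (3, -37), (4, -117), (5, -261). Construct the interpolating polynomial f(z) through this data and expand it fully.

f(z) = -3z^3 + 4z^2 + 3z - 1

Build the Lagrange basis polynomials:
L_0(z) = (z - 3)(z - 4)(z - 5) / [-6] = -(1/6)z^3 + 2z^2 - (47/6)z + 10
L_1(z) = (z - 2)(z - 4)(z - 5) / [2] = (1/2)z^3 - (11/2)z^2 + 19z - 20
L_2(z) = (z - 2)(z - 3)(z - 5) / [-2] = -(1/2)z^3 + 5z^2 - (31/2)z + 15
L_3(z) = (z - 2)(z - 3)(z - 4) / [6] = (1/6)z^3 - (3/2)z^2 + (13/3)z - 4
f(z) = (-3)·L_0 + (-37)·L_1 + (-117)·L_2 + (-261)·L_3
  (-3)·L_0(z) = (1/2)z^3 - 6z^2 + (47/2)z - 30
  (-37)·L_1(z) = -(37/2)z^3 + (407/2)z^2 - 703z + 740
  (-117)·L_2(z) = (117/2)z^3 - 585z^2 + (3627/2)z - 1755
  (-261)·L_3(z) = -(87/2)z^3 + (783/2)z^2 - 1131z + 1044
Adding term by term: -3z^3 + 4z^2 + 3z - 1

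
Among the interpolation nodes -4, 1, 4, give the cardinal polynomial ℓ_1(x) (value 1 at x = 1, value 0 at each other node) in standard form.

ℓ_1(x) = -(1/15)x^2 + 16/15

ℓ_1(x) = (x + 4)(x - 4) / [(5)·(-3)]
       = (x^2 - 16) / (-15)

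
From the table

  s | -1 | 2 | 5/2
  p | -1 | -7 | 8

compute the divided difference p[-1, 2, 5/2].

p[-1,2] = (-7 - (-1)) / (2 - (-1)) = -2
p[2,5/2] = (8 - (-7)) / (5/2 - 2) = 30
p[-1,2,5/2] = (30 - (-2)) / (5/2 - (-1)) = 64/7

64/7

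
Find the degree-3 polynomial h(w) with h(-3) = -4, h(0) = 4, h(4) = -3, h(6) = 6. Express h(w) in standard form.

h(w) = (281/1512)w^3 - (1235/1512)w^2 - (367/252)w + 4

Build the Lagrange basis polynomials:
L_0(w) = w(w - 4)(w - 6) / [-189] = -(1/189)w^3 + (10/189)w^2 - (8/63)w
L_1(w) = (w + 3)(w - 4)(w - 6) / [72] = (1/72)w^3 - (7/72)w^2 - (1/12)w + 1
L_2(w) = (w + 3)w(w - 6) / [-56] = -(1/56)w^3 + (3/56)w^2 + (9/28)w
L_3(w) = (w + 3)w(w - 4) / [108] = (1/108)w^3 - (1/108)w^2 - (1/9)w
h(w) = (-4)·L_0 + 4·L_1 + (-3)·L_2 + 6·L_3
  (-4)·L_0(w) = (4/189)w^3 - (40/189)w^2 + (32/63)w
  4·L_1(w) = (1/18)w^3 - (7/18)w^2 - (1/3)w + 4
  (-3)·L_2(w) = (3/56)w^3 - (9/56)w^2 - (27/28)w
  6·L_3(w) = (1/18)w^3 - (1/18)w^2 - (2/3)w
Adding term by term: (281/1512)w^3 - (1235/1512)w^2 - (367/252)w + 4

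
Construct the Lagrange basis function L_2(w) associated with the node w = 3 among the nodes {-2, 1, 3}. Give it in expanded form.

L_2(w) = (w + 2)(w - 1) / [(5)·(2)]
       = (w^2 + w - 2) / (10)

L_2(w) = (1/10)w^2 + (1/10)w - 1/5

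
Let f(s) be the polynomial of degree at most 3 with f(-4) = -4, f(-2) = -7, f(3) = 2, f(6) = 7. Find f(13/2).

Evaluate each Lagrange basis at s = 13/2:
L_0(13/2) = (17/2)·(7/2)·(1/2)/[(-2)·(-7)·(-10)] = -17/160
L_1(13/2) = (21/2)·(7/2)·(1/2)/[(2)·(-5)·(-8)] = 147/640
L_2(13/2) = (21/2)·(17/2)·(1/2)/[(7)·(5)·(-3)] = -17/40
L_3(13/2) = (21/2)·(17/2)·(7/2)/[(10)·(8)·(3)] = 833/640
Sum: (-4)·(-17/160) + (-7)·(147/640) + 2·(-17/40) + 7·(833/640) = 453/64

453/64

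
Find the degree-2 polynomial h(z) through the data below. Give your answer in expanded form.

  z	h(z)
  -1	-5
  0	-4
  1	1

h(z) = 2z^2 + 3z - 4

Newton's divided differences:
h[-1,0] = (-4 - (-5)) / (0 - (-1)) = 1
h[0,1] = (1 - (-4)) / (1 - 0) = 5
h[-1,0,1] = (5 - 1) / (1 - (-1)) = 2
h(z) = -5 + 1·(z + 1) + 2·(z + 1)z
Expanding: h(z) = 2z^2 + 3z - 4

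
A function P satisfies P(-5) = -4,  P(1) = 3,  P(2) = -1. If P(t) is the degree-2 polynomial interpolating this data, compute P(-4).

6/7

Evaluate each Lagrange basis at t = -4:
L_0(-4) = (-5)·(-6)/[(-6)·(-7)] = 5/7
L_1(-4) = (1)·(-6)/[(6)·(-1)] = 1
L_2(-4) = (1)·(-5)/[(7)·(1)] = -5/7
Sum: (-4)·(5/7) + 3·(1) + (-1)·(-5/7) = 6/7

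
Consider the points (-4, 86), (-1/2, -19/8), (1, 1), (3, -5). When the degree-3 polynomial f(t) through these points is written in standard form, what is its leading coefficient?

The leading coefficient equals the top divided difference f[-4,-1/2,1,3].
f[-4,-1/2] = (-19/8 - 86) / (-1/2 - (-4)) = -101/4
f[-1/2,1] = (1 - (-19/8)) / (1 - (-1/2)) = 9/4
f[1,3] = (-5 - 1) / (3 - 1) = -3
f[-4,-1/2,1] = (9/4 - (-101/4)) / (1 - (-4)) = 11/2
f[-1/2,1,3] = (-3 - 9/4) / (3 - (-1/2)) = -3/2
f[-4,-1/2,1,3] = (-3/2 - 11/2) / (3 - (-4)) = -1

-1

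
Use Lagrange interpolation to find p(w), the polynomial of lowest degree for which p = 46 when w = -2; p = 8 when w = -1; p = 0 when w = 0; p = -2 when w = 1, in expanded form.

L_0(w) = (w + 1)w(w - 1) / [-6] = -(1/6)w^3 + (1/6)w
L_1(w) = (w + 2)w(w - 1) / [2] = (1/2)w^3 + (1/2)w^2 - w
L_2(w) = (w + 2)(w + 1)(w - 1) / [-2] = -(1/2)w^3 - w^2 + (1/2)w + 1
L_3(w) = (w + 2)(w + 1)w / [6] = (1/6)w^3 + (1/2)w^2 + (1/3)w
p(w) = 46·L_0 + 8·L_1 + 0·L_2 + (-2)·L_3
  46·L_0(w) = -(23/3)w^3 + (23/3)w
  8·L_1(w) = 4w^3 + 4w^2 - 8w
  0·L_2(w) = 0
  (-2)·L_3(w) = -(1/3)w^3 - w^2 - (2/3)w
Adding term by term: -4w^3 + 3w^2 - w

p(w) = -4w^3 + 3w^2 - w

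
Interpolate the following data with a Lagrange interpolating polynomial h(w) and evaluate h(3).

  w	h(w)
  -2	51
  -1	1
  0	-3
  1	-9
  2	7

141

Evaluate each Lagrange basis at w = 3:
L_0(3) = (4)·(3)·(2)·(1)/[(-1)·(-2)·(-3)·(-4)] = 1
L_1(3) = (5)·(3)·(2)·(1)/[(1)·(-1)·(-2)·(-3)] = -5
L_2(3) = (5)·(4)·(2)·(1)/[(2)·(1)·(-1)·(-2)] = 10
L_3(3) = (5)·(4)·(3)·(1)/[(3)·(2)·(1)·(-1)] = -10
L_4(3) = (5)·(4)·(3)·(2)/[(4)·(3)·(2)·(1)] = 5
Sum: 51·(1) + 1·(-5) + (-3)·(10) + (-9)·(-10) + 7·(5) = 141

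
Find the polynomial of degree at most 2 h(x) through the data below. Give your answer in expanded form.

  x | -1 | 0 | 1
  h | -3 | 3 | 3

Newton's divided differences:
h[-1,0] = (3 - (-3)) / (0 - (-1)) = 6
h[0,1] = (3 - 3) / (1 - 0) = 0
h[-1,0,1] = (0 - 6) / (1 - (-1)) = -3
h(x) = -3 + 6·(x + 1) + (-3)·(x + 1)x
Expanding: h(x) = -3x^2 + 3x + 3

h(x) = -3x^2 + 3x + 3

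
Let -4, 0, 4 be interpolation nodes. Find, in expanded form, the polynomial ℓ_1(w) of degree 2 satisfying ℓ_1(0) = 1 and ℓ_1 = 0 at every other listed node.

ℓ_1(w) = (w + 4)(w - 4) / [(4)·(-4)]
       = (w^2 - 16) / (-16)

ℓ_1(w) = -(1/16)w^2 + 1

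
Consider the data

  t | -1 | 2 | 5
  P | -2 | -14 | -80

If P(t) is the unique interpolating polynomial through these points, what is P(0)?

Evaluate each Lagrange basis at t = 0:
L_0(0) = (-2)·(-5)/[(-3)·(-6)] = 5/9
L_1(0) = (1)·(-5)/[(3)·(-3)] = 5/9
L_2(0) = (1)·(-2)/[(6)·(3)] = -1/9
Sum: (-2)·(5/9) + (-14)·(5/9) + (-80)·(-1/9) = 0

0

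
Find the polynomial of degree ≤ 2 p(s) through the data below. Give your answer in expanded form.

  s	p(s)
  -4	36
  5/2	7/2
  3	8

Newton's divided differences:
p[-4,5/2] = (7/2 - 36) / (5/2 - (-4)) = -5
p[5/2,3] = (8 - 7/2) / (3 - 5/2) = 9
p[-4,5/2,3] = (9 - (-5)) / (3 - (-4)) = 2
p(s) = 36 + (-5)·(s + 4) + 2·(s + 4)(s - 5/2)
Expanding: p(s) = 2s^2 - 2s - 4

p(s) = 2s^2 - 2s - 4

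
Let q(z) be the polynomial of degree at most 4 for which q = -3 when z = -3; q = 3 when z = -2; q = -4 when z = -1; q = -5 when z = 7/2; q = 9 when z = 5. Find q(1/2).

-20203/1144

Using Newton's divided-difference form:
q[-3,-2] = (3 - (-3)) / (-2 - (-3)) = 6
q[-2,-1] = (-4 - 3) / (-1 - (-2)) = -7
q[-1,7/2] = (-5 - (-4)) / (7/2 - (-1)) = -2/9
q[7/2,5] = (9 - (-5)) / (5 - 7/2) = 28/3
q[-3,-2,-1] = (-7 - 6) / (-1 - (-3)) = -13/2
q[-2,-1,7/2] = (-2/9 - (-7)) / (7/2 - (-2)) = 122/99
q[-1,7/2,5] = (28/3 - (-2/9)) / (5 - (-1)) = 43/27
q[-3,-2,-1,7/2] = (122/99 - (-13/2)) / (7/2 - (-3)) = 1531/1287
q[-2,-1,7/2,5] = (43/27 - 122/99) / (5 - (-2)) = 107/2079
q[-3,-2,-1,7/2,5] = (107/2079 - 1531/1287) / (5 - (-3)) = -3845/27027
q(1/2) = -3 + 6·(7/2) + (-13/2)·(7/2)·(5/2) + (1531/1287)·(7/2)·(5/2)·(3/2) + (-3845/27027)·(7/2)·(5/2)·(3/2)·(-3) = -20203/1144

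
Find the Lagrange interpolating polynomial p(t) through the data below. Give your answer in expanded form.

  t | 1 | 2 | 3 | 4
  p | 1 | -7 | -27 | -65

p(t) = -t^3 - t + 3

Build the Lagrange basis polynomials:
L_0(t) = (t - 2)(t - 3)(t - 4) / [-6] = -(1/6)t^3 + (3/2)t^2 - (13/3)t + 4
L_1(t) = (t - 1)(t - 3)(t - 4) / [2] = (1/2)t^3 - 4t^2 + (19/2)t - 6
L_2(t) = (t - 1)(t - 2)(t - 4) / [-2] = -(1/2)t^3 + (7/2)t^2 - 7t + 4
L_3(t) = (t - 1)(t - 2)(t - 3) / [6] = (1/6)t^3 - t^2 + (11/6)t - 1
p(t) = 1·L_0 + (-7)·L_1 + (-27)·L_2 + (-65)·L_3
  1·L_0(t) = -(1/6)t^3 + (3/2)t^2 - (13/3)t + 4
  (-7)·L_1(t) = -(7/2)t^3 + 28t^2 - (133/2)t + 42
  (-27)·L_2(t) = (27/2)t^3 - (189/2)t^2 + 189t - 108
  (-65)·L_3(t) = -(65/6)t^3 + 65t^2 - (715/6)t + 65
Adding term by term: -t^3 - t + 3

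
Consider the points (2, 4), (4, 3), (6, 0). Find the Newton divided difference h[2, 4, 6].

-1/4

h[2,4] = (3 - 4) / (4 - 2) = -1/2
h[4,6] = (0 - 3) / (6 - 4) = -3/2
h[2,4,6] = (-3/2 - (-1/2)) / (6 - 2) = -1/4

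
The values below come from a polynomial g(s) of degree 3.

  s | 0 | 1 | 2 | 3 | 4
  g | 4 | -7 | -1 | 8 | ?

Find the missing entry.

The 4 known values determine g uniquely (degree ≤ 3).
Evaluate each Lagrange basis at s = 4:
L_0(4) = (3)·(2)·(1)/[(-1)·(-2)·(-3)] = -1
L_1(4) = (4)·(2)·(1)/[(1)·(-1)·(-2)] = 4
L_2(4) = (4)·(3)·(1)/[(2)·(1)·(-1)] = -6
L_3(4) = (4)·(3)·(2)/[(3)·(2)·(1)] = 4
Sum: 4·(-1) + (-7)·(4) + (-1)·(-6) + 8·(4) = 6

6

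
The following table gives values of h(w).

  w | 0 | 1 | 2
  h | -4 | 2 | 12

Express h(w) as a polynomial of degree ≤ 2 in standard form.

h(w) = 2w^2 + 4w - 4

Newton's divided differences:
h[0,1] = (2 - (-4)) / (1 - 0) = 6
h[1,2] = (12 - 2) / (2 - 1) = 10
h[0,1,2] = (10 - 6) / (2 - 0) = 2
h(w) = -4 + 6·w + 2·w(w - 1)
Expanding: h(w) = 2w^2 + 4w - 4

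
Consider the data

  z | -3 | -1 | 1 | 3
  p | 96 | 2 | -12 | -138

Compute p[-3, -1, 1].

p[-3,-1] = (2 - 96) / (-1 - (-3)) = -47
p[-1,1] = (-12 - 2) / (1 - (-1)) = -7
p[-3,-1,1] = (-7 - (-47)) / (1 - (-3)) = 10

10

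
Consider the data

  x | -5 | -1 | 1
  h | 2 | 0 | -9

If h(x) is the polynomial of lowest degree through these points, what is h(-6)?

Evaluate each Lagrange basis at x = -6:
L_0(-6) = (-5)·(-7)/[(-4)·(-6)] = 35/24
L_1(-6) = (-1)·(-7)/[(4)·(-2)] = -7/8
L_2(-6) = (-1)·(-5)/[(6)·(2)] = 5/12
Sum: 2·(35/24) + 0 + (-9)·(5/12) = -5/6

-5/6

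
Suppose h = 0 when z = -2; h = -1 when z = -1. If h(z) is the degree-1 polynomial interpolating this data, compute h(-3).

L_0(-3) = (-2)/[(-1)] = 2
L_1(-3) = (-1)/[(1)] = -1
Sum: 0 + (-1)·(-1) = 1

1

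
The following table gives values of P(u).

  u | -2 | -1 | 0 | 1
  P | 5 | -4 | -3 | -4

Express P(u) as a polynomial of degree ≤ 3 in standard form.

P(u) = -2u^3 - u^2 + 2u - 3

L_0(u) = (u + 1)u(u - 1) / [-6] = -(1/6)u^3 + (1/6)u
L_1(u) = (u + 2)u(u - 1) / [2] = (1/2)u^3 + (1/2)u^2 - u
L_2(u) = (u + 2)(u + 1)(u - 1) / [-2] = -(1/2)u^3 - u^2 + (1/2)u + 1
L_3(u) = (u + 2)(u + 1)u / [6] = (1/6)u^3 + (1/2)u^2 + (1/3)u
P(u) = 5·L_0 + (-4)·L_1 + (-3)·L_2 + (-4)·L_3
  5·L_0(u) = -(5/6)u^3 + (5/6)u
  (-4)·L_1(u) = -2u^3 - 2u^2 + 4u
  (-3)·L_2(u) = (3/2)u^3 + 3u^2 - (3/2)u - 3
  (-4)·L_3(u) = -(2/3)u^3 - 2u^2 - (4/3)u
Adding term by term: -2u^3 - u^2 + 2u - 3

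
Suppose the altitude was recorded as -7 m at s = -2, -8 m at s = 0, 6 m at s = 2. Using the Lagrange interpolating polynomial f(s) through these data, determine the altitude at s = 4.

35

Evaluate each Lagrange basis at s = 4:
L_0(4) = (4)·(2)/[(-2)·(-4)] = 1
L_1(4) = (6)·(2)/[(2)·(-2)] = -3
L_2(4) = (6)·(4)/[(4)·(2)] = 3
Sum: (-7)·(1) + (-8)·(-3) + 6·(3) = 35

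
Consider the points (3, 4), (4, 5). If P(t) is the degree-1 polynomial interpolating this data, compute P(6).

7

Evaluate each Lagrange basis at t = 6:
L_0(6) = (2)/[(-1)] = -2
L_1(6) = (3)/[(1)] = 3
Sum: 4·(-2) + 5·(3) = 7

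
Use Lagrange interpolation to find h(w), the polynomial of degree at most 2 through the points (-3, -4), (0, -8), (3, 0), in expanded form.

h(w) = (2/3)w^2 + (2/3)w - 8

Build the Lagrange basis polynomials:
L_0(w) = w(w - 3) / [18] = (1/18)w^2 - (1/6)w
L_1(w) = (w + 3)(w - 3) / [-9] = -(1/9)w^2 + 1
L_2(w) = (w + 3)w / [18] = (1/18)w^2 + (1/6)w
h(w) = (-4)·L_0 + (-8)·L_1 + 0·L_2
  (-4)·L_0(w) = -(2/9)w^2 + (2/3)w
  (-8)·L_1(w) = (8/9)w^2 - 8
  0·L_2(w) = 0
Adding term by term: (2/3)w^2 + (2/3)w - 8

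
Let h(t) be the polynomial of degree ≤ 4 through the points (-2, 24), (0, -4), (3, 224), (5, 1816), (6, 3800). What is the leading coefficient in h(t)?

L_0(t) = t(t - 3)(t - 5)(t - 6) / [560] = (1/560)t^4 - (1/40)t^3 + (9/80)t^2 - (9/56)t
L_1(t) = (t + 2)(t - 3)(t - 5)(t - 6) / [-180] = -(1/180)t^4 + (1/15)t^3 - (7/36)t^2 - (1/5)t + 1
L_2(t) = (t + 2)t(t - 5)(t - 6) / [90] = (1/90)t^4 - (1/10)t^3 + (4/45)t^2 + (2/3)t
L_3(t) = (t + 2)t(t - 3)(t - 6) / [-70] = -(1/70)t^4 + (1/10)t^3 - (18/35)t
L_4(t) = (t + 2)t(t - 3)(t - 5) / [144] = (1/144)t^4 - (1/24)t^3 - (1/144)t^2 + (5/24)t
h(t) = 24·L_0 + (-4)·L_1 + 224·L_2 + 1816·L_3 + 3800·L_4
Only the coefficient of t^4 is needed; take it from each L_i and combine:
24·(1/560) + (-4)·(-1/180) + 224·(1/90) + 1816·(-1/70) + 3800·(1/144) = 3

3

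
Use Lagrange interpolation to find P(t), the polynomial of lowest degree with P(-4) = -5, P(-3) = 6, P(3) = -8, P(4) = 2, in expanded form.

P(t) = (11/24)t^3 - (1/14)t^2 - (155/24)t - 5/14

Build the Lagrange basis polynomials:
L_0(t) = (t + 3)(t - 3)(t - 4) / [-56] = -(1/56)t^3 + (1/14)t^2 + (9/56)t - 9/14
L_1(t) = (t + 4)(t - 3)(t - 4) / [42] = (1/42)t^3 - (1/14)t^2 - (8/21)t + 8/7
L_2(t) = (t + 4)(t + 3)(t - 4) / [-42] = -(1/42)t^3 - (1/14)t^2 + (8/21)t + 8/7
L_3(t) = (t + 4)(t + 3)(t - 3) / [56] = (1/56)t^3 + (1/14)t^2 - (9/56)t - 9/14
P(t) = (-5)·L_0 + 6·L_1 + (-8)·L_2 + 2·L_3
  (-5)·L_0(t) = (5/56)t^3 - (5/14)t^2 - (45/56)t + 45/14
  6·L_1(t) = (1/7)t^3 - (3/7)t^2 - (16/7)t + 48/7
  (-8)·L_2(t) = (4/21)t^3 + (4/7)t^2 - (64/21)t - 64/7
  2·L_3(t) = (1/28)t^3 + (1/7)t^2 - (9/28)t - 9/7
Adding term by term: (11/24)t^3 - (1/14)t^2 - (155/24)t - 5/14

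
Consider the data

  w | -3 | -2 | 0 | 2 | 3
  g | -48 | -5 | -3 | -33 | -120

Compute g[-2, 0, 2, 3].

-4

g[-2,0] = (-3 - (-5)) / (0 - (-2)) = 1
g[0,2] = (-33 - (-3)) / (2 - 0) = -15
g[2,3] = (-120 - (-33)) / (3 - 2) = -87
g[-2,0,2] = (-15 - 1) / (2 - (-2)) = -4
g[0,2,3] = (-87 - (-15)) / (3 - 0) = -24
g[-2,0,2,3] = (-24 - (-4)) / (3 - (-2)) = -4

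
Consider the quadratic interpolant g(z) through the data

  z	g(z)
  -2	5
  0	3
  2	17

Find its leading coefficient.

L_0(z) = z(z - 2) / [8] = (1/8)z^2 - (1/4)z
L_1(z) = (z + 2)(z - 2) / [-4] = -(1/4)z^2 + 1
L_2(z) = (z + 2)z / [8] = (1/8)z^2 + (1/4)z
g(z) = 5·L_0 + 3·L_1 + 17·L_2
Only the coefficient of z^2 is needed; take it from each L_i and combine:
5·(1/8) + 3·(-1/4) + 17·(1/8) = 2

2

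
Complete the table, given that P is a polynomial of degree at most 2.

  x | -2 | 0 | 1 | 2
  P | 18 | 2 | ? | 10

The 3 known values determine P uniquely (degree ≤ 2).
Evaluate each Lagrange basis at x = 1:
L_0(1) = (1)·(-1)/[(-2)·(-4)] = -1/8
L_1(1) = (3)·(-1)/[(2)·(-2)] = 3/4
L_2(1) = (3)·(1)/[(4)·(2)] = 3/8
Sum: 18·(-1/8) + 2·(3/4) + 10·(3/8) = 3

3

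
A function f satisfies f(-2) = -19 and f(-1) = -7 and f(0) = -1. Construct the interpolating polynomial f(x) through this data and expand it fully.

f(x) = -3x^2 + 3x - 1

Newton's divided differences:
f[-2,-1] = (-7 - (-19)) / (-1 - (-2)) = 12
f[-1,0] = (-1 - (-7)) / (0 - (-1)) = 6
f[-2,-1,0] = (6 - 12) / (0 - (-2)) = -3
f(x) = -19 + 12·(x + 2) + (-3)·(x + 2)(x + 1)
Expanding: f(x) = -3x^2 + 3x - 1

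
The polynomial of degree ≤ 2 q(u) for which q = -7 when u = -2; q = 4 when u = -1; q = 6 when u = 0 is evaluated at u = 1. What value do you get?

Evaluate each Lagrange basis at u = 1:
L_0(1) = (2)·(1)/[(-1)·(-2)] = 1
L_1(1) = (3)·(1)/[(1)·(-1)] = -3
L_2(1) = (3)·(2)/[(2)·(1)] = 3
Sum: (-7)·(1) + 4·(-3) + 6·(3) = -1

-1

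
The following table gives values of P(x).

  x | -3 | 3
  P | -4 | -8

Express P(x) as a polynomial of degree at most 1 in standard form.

L_0(x) = (x - 3) / [-6] = -(1/6)x + 1/2
L_1(x) = (x + 3) / [6] = (1/6)x + 1/2
P(x) = (-4)·L_0 + (-8)·L_1
  (-4)·L_0(x) = (2/3)x - 2
  (-8)·L_1(x) = -(4/3)x - 4
Adding term by term: -(2/3)x - 6

P(x) = -(2/3)x - 6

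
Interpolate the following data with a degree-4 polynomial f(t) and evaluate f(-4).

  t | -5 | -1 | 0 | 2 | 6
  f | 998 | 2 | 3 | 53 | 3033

383

Evaluate each Lagrange basis at t = -4:
L_0(-4) = (-3)·(-4)·(-6)·(-10)/[(-4)·(-5)·(-7)·(-11)] = 36/77
L_1(-4) = (1)·(-4)·(-6)·(-10)/[(4)·(-1)·(-3)·(-7)] = 20/7
L_2(-4) = (1)·(-3)·(-6)·(-10)/[(5)·(1)·(-2)·(-6)] = -3
L_3(-4) = (1)·(-3)·(-4)·(-10)/[(7)·(3)·(2)·(-4)] = 5/7
L_4(-4) = (1)·(-3)·(-4)·(-6)/[(11)·(7)·(6)·(4)] = -3/77
Sum: 998·(36/77) + 2·(20/7) + 3·(-3) + 53·(5/7) + 3033·(-3/77) = 383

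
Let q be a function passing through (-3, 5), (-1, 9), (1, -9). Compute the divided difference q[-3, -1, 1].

q[-3,-1] = (9 - 5) / (-1 - (-3)) = 2
q[-1,1] = (-9 - 9) / (1 - (-1)) = -9
q[-3,-1,1] = (-9 - 2) / (1 - (-3)) = -11/4

-11/4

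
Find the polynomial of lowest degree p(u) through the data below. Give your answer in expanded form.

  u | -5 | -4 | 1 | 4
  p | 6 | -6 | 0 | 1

Newton's divided differences:
p[-5,-4] = (-6 - 6) / (-4 - (-5)) = -12
p[-4,1] = (0 - (-6)) / (1 - (-4)) = 6/5
p[1,4] = (1 - 0) / (4 - 1) = 1/3
p[-5,-4,1] = (6/5 - (-12)) / (1 - (-5)) = 11/5
p[-4,1,4] = (1/3 - 6/5) / (4 - (-4)) = -13/120
p[-5,-4,1,4] = (-13/120 - 11/5) / (4 - (-5)) = -277/1080
p(u) = 6 + (-12)·(u + 5) + (11/5)·(u + 5)(u + 4) + (-277/1080)·(u + 5)(u + 4)(u - 1)
Expanding: p(u) = -(277/1080)u^3 + (4/27)u^2 + (5377/1080)u - 263/54

p(u) = -(277/1080)u^3 + (4/27)u^2 + (5377/1080)u - 263/54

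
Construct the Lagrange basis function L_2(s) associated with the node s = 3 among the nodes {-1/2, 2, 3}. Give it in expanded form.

L_2(s) = (s + 1/2)(s - 2) / [(7/2)·(1)]
       = (s^2 - (3/2)s - 1) / (7/2)

L_2(s) = (2/7)s^2 - (3/7)s - 2/7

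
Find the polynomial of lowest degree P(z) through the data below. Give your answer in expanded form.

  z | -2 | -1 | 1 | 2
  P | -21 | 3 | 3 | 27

Newton's divided differences:
P[-2,-1] = (3 - (-21)) / (-1 - (-2)) = 24
P[-1,1] = (3 - 3) / (1 - (-1)) = 0
P[1,2] = (27 - 3) / (2 - 1) = 24
P[-2,-1,1] = (0 - 24) / (1 - (-2)) = -8
P[-1,1,2] = (24 - 0) / (2 - (-1)) = 8
P[-2,-1,1,2] = (8 - (-8)) / (2 - (-2)) = 4
P(z) = -21 + 24·(z + 2) + (-8)·(z + 2)(z + 1) + 4·(z + 2)(z + 1)(z - 1)
Expanding: P(z) = 4z^3 - 4z + 3

P(z) = 4z^3 - 4z + 3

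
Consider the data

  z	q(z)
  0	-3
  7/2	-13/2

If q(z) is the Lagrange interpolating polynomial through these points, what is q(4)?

L_0(4) = (1/2)/[(-7/2)] = -1/7
L_1(4) = (4)/[(7/2)] = 8/7
Sum: (-3)·(-1/7) + (-13/2)·(8/7) = -7

-7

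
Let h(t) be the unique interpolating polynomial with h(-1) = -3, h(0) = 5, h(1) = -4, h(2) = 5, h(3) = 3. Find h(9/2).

-3865/16

Evaluate each Lagrange basis at t = 9/2:
L_0(9/2) = (9/2)·(7/2)·(5/2)·(3/2)/[(-1)·(-2)·(-3)·(-4)] = 315/128
L_1(9/2) = (11/2)·(7/2)·(5/2)·(3/2)/[(1)·(-1)·(-2)·(-3)] = -385/32
L_2(9/2) = (11/2)·(9/2)·(5/2)·(3/2)/[(2)·(1)·(-1)·(-2)] = 1485/64
L_3(9/2) = (11/2)·(9/2)·(7/2)·(3/2)/[(3)·(2)·(1)·(-1)] = -693/32
L_4(9/2) = (11/2)·(9/2)·(7/2)·(5/2)/[(4)·(3)·(2)·(1)] = 1155/128
Sum: (-3)·(315/128) + 5·(-385/32) + (-4)·(1485/64) + 5·(-693/32) + 3·(1155/128) = -3865/16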